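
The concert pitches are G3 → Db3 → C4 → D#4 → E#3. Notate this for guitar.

The guitar sounds a perfect octave below written, so the written part must be a perfect octave above concert — transpose each note up.
G3 to G4
Db3 to Db4
C4 to C5
D#4 to D#5
E#3 to E#4

G4 Db4 C5 D#5 E#4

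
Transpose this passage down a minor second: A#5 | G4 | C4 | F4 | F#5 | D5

A#5 gives G##5
G4 gives F#4
C4 gives B3
F4 gives E4
F#5 gives E#5
D5 gives C#5

G##5 F#4 B3 E4 E#5 C#5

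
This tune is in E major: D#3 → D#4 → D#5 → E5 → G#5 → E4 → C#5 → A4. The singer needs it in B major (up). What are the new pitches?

From E up to B is a perfect fifth; apply that to each pitch.
D#3 -> A#3
D#4 -> A#4
D#5 -> A#5
E5 -> B5
G#5 -> D#6
E4 -> B4
C#5 -> G#5
A4 -> E5

A#3 A#4 A#5 B5 D#6 B4 G#5 E5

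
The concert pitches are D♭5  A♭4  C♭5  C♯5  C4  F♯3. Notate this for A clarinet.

Fb5 Cb5 Ebb5 E5 Eb4 A3

Written C4 sounds as A3 on the A clarinet, so concert pitches are written a minor third up.
Db5 gives Fb5
Ab4 gives Cb5
Cb5 gives Ebb5
C#5 gives E5
C4 gives Eb4
F#3 gives A3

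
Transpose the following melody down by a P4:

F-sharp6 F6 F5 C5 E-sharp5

F#6 becomes C#6
F6 becomes C6
F5 becomes C5
C5 becomes G4
E#5 becomes B#4

C#6 C6 C5 G4 B#4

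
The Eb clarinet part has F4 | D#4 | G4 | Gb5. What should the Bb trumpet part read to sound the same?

First find concert pitch: the Eb clarinet sounds a minor third above written, so F4 D#4 G4 Gb5 sounds Ab4 F#4 Bb4 Bbb5.
Then write for Bb trumpet: it sounds a major second below written, so the part must be a major second above concert.
Ab4 → Bb4
F#4 → G#4
Bb4 → C5
Bbb5 → Cb6

Bb4 G#4 C5 Cb6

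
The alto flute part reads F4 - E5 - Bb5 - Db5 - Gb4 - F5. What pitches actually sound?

C4 B4 F5 Ab4 Db4 C5

The alto flute sounds a perfect fourth below written, so transpose each written note down a perfect fourth.
F4 becomes C4
E5 becomes B4
Bb5 becomes F5
Db5 becomes Ab4
Gb4 becomes Db4
F5 becomes C5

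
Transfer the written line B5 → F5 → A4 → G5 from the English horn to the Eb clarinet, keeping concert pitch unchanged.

First find concert pitch: the English horn sounds a perfect fifth below written, so B5 F5 A4 G5 sounds E5 Bb4 D4 C5.
Then write for Eb clarinet: it sounds a minor third above written, so the part must be a minor third below concert.
E5 → C#5
Bb4 → G4
D4 → B3
C5 → A4

C#5 G4 B3 A4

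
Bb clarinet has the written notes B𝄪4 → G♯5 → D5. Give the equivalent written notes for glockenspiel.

A##2 F#3 C3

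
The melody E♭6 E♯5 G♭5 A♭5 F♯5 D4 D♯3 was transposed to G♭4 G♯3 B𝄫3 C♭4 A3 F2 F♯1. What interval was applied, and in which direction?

Take the first pair: Eb6 → Gb4. E to G spans 13 letter names, so the interval is some kind of thirteenth.
Gb4 to Eb6 is 21 semitones, which makes it a major thirteenth; the second version is lower, so the direction is down.
Checking another pair — D#3 → F#1 — gives the same interval.

down a major thirteenth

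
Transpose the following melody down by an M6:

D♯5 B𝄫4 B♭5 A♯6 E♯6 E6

F#4 Dbb4 Db5 C#6 G#5 G5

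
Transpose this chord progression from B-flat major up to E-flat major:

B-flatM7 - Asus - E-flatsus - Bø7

B-flat major up to E-flat major is a perfect fourth; each chord root moves by that interval while the quality stays the same.
B-flatM7: root B-flat up a perfect fourth → Eb, giving EbM7.
Asus: root A up a perfect fourth → D, giving Dsus.
E-flatsus: root E-flat up a perfect fourth → Ab, giving Absus.
Bø7: root B up a perfect fourth → E, giving Eø7.

EbM7 Dsus Absus Eø7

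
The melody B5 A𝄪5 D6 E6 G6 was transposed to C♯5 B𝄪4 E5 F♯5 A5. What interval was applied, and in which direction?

From B5 to C#5 is 7 letter names — a seventh of some quality.
C#5 to B5 is 10 semitones, which makes it a minor seventh; the second version is lower, so the direction is down.
Checking another pair — G6 → A5 — gives the same interval.

down a minor seventh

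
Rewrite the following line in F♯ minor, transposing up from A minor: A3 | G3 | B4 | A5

F#4 E4 G#5 F#6

A minor to F♯ minor up is a major sixth, so every note moves up by that interval.
A3 -> F#4
G3 -> E4
B4 -> G#5
A5 -> F#6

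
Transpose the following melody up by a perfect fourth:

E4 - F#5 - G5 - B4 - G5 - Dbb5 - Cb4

A4 B5 C6 E5 C6 Gbb5 Fb4

E4 up a perfect fourth is A4.
F#5 up a perfect fourth is B5.
A perfect fourth up from G5 gives C6.
B4: a fourth up reaches E, and 5 semitones makes it E5.
G5: a fourth up reaches C, and 5 semitones makes it C6.
A perfect fourth up from Dbb5 gives Gbb5.
Cb4 up a perfect fourth is Fb4.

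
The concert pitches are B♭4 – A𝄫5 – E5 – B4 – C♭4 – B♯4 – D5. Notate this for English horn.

F5 Ebb6 B5 F#5 Gb4 F##5 A5

Written C4 sounds as F3 on the English horn, so concert pitches are written a perfect fifth up.
Bb4 → F5
Abb5 → Ebb6
E5 → B5
B4 → F#5
Cb4 → Gb4
B#4 → F##5
D5 → A5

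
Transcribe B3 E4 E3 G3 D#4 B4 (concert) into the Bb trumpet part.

Written C4 sounds as Bb3 on the Bb trumpet, so concert pitches are written a major second up.
B3 -> C#4
E4 -> F#4
E3 -> F#3
G3 -> A3
D#4 -> E#4
B4 -> C#5

C#4 F#4 F#3 A3 E#4 C#5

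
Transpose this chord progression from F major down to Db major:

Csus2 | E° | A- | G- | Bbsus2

Absus2 C° F- Eb- Gbsus2

F major down to Db major is a major third; each chord root moves by that interval while the quality stays the same.
Csus2: root C down a major third → Ab, giving Absus2.
E°: root E down a major third → C, giving C°.
A-: root A down a major third → F, giving F-.
G-: root G down a major third → Eb, giving Eb-.
Bbsus2: root Bb down a major third → Gb, giving Gbsus2.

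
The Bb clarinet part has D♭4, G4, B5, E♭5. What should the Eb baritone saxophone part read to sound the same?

Ab5 D6 F#7 Bb6

First find concert pitch: the Bb clarinet sounds a major second below written, so D♭4 G4 B5 E♭5 sounds Cb4 F4 A5 Db5.
Then write for Eb baritone saxophone: it sounds a major thirteenth below written, so the part must be a major thirteenth above concert.
Cb4 → Ab5
F4 → D6
A5 → F#7
Db5 → Bb6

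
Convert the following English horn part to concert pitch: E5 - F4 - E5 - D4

Written C4 on the English horn sounds as F3, a perfect fifth lower; apply that shift to every note.
E5 gives A4
F4 gives Bb3
E5 gives A4
D4 gives G3

A4 Bb3 A4 G3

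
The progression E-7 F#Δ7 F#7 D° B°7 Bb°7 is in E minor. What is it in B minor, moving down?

B-7 C#Δ7 C#7 A° F#°7 F°7

E minor down to B minor is a perfect fourth; each chord root moves by that interval while the quality stays the same.
E-7: root E down a perfect fourth → B, giving B-7.
F#Δ7: root F# down a perfect fourth → C#, giving C#Δ7.
F#7: root F# down a perfect fourth → C#, giving C#7.
D°: root D down a perfect fourth → A, giving A°.
B°7: root B down a perfect fourth → F#, giving F#°7.
Bb°7: root Bb down a perfect fourth → F, giving F°7.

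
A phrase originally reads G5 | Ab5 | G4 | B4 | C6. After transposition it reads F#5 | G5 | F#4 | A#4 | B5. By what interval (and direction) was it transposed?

From G5 to F#5 is 2 letter names — a second of some quality.
F#5 to G5 is 1 semitone, which makes it a minor second; the second version is lower, so the direction is down.
Checking another pair — C6 → B5 — gives the same interval.

down a minor second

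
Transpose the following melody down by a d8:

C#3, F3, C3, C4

C##2 F#2 C#2 C#3

C#3 gives C##2
F3 gives F#2
C3 gives C#2
C4 gives C#3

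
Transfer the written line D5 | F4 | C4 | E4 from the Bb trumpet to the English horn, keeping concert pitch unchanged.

G5 Bb4 F4 A4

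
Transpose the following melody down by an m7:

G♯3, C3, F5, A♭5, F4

G#3 becomes A#2
C3 becomes D2
F5 becomes G4
Ab5 becomes Bb4
F4 becomes G3

A#2 D2 G4 Bb4 G3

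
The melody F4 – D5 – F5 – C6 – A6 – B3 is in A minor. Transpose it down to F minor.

From A down to F is a major third; apply that to each pitch.
F4 to Db4
D5 to Bb4
F5 to Db5
C6 to Ab5
A6 to F6
B3 to G3

Db4 Bb4 Db5 Ab5 F6 G3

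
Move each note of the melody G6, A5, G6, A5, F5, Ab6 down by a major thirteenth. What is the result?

G6 down a major thirteenth is Bb4.
A5: a thirteenth down reaches C, and 21 semitones makes it C4.
G6: a thirteenth down reaches B, and 21 semitones makes it Bb4.
A major thirteenth down from A5 gives C4.
A major thirteenth down from F5 gives Ab3.
Ab6: a thirteenth down reaches C, and 21 semitones makes it Cb5.

Bb4 C4 Bb4 C4 Ab3 Cb5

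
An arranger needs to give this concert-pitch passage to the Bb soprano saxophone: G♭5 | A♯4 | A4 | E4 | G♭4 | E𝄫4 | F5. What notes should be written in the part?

Ab5 B#4 B4 F#4 Ab4 Fb4 G5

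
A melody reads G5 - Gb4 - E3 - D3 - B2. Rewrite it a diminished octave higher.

Gb6 Gbb5 Eb4 Db4 Bb3

G5 -> Gb6
Gb4 -> Gbb5
E3 -> Eb4
D3 -> Db4
B2 -> Bb3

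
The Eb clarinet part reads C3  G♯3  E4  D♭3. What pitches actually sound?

Eb3 B3 G4 Fb3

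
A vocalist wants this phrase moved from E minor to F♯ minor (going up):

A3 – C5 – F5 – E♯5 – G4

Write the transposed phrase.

B3 D5 G5 F##5 A4

E minor to F♯ minor up is a major second, so every note moves up by that interval.
A3 → B3
C5 → D5
F5 → G5
E#5 → F##5
G4 → A4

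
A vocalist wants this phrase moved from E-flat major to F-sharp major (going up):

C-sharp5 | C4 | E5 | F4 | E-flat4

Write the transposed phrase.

D##5 D#4 F##5 G#4 F#4

From E-flat up to F-sharp is an augmented second; apply that to each pitch.
C#5 gives D##5
C4 gives D#4
E5 gives F##5
F4 gives G#4
Eb4 gives F#4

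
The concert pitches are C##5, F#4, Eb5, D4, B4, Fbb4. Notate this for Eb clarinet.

A##4 D#4 C5 B3 G#4 Dbb4

The Eb clarinet sounds a minor third above written, so the written part must be a minor third below concert — transpose each note down.
C##5 to A##4
F#4 to D#4
Eb5 to C5
D4 to B3
B4 to G#4
Fbb4 to Dbb4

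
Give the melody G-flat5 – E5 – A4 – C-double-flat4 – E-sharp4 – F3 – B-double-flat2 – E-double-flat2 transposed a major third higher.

Bb5 G#5 C#5 Ebb4 G##4 A3 Db3 Gb2

Gb5: a third up reaches B, and 4 semitones makes it Bb5.
E5: a third up reaches G, and 4 semitones makes it G#5.
A4: a third up reaches C, and 4 semitones makes it C#5.
Cbb4 up a major third is Ebb4.
A major third up from E#4 gives G##4.
F3: a third up reaches A, and 4 semitones makes it A3.
Bbb2: a third up reaches D, and 4 semitones makes it Db3.
Ebb2 up a major third is Gb2.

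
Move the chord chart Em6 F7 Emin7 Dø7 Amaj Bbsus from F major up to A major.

G#m6 A7 G#min7 F#ø7 C#maj Dsus

F major up to A major is a major third; each chord root moves by that interval while the quality stays the same.
Em6: root E up a major third → G#, giving G#m6.
F7: root F up a major third → A, giving A7.
Emin7: root E up a major third → G#, giving G#min7.
Dø7: root D up a major third → F#, giving F#ø7.
Amaj: root A up a major third → C#, giving C#maj.
Bbsus: root Bb up a major third → D, giving Dsus.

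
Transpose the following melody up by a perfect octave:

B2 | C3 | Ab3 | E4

B3 C4 Ab4 E5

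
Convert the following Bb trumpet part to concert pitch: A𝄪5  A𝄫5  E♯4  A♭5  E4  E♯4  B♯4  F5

Written C4 on the Bb trumpet sounds as Bb3, a major second lower; apply that shift to every note.
A##5 → G##5
Abb5 → Gbb5
E#4 → D#4
Ab5 → Gb5
E4 → D4
E#4 → D#4
B#4 → A#4
F5 → Eb5

G##5 Gbb5 D#4 Gb5 D4 D#4 A#4 Eb5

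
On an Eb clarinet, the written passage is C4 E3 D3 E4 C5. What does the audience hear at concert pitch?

Eb4 G3 F3 G4 Eb5

Written C4 on the Eb clarinet sounds as Eb4, a minor third higher; apply that shift to every note.
C4 → Eb4
E3 → G3
D3 → F3
E4 → G4
C5 → Eb5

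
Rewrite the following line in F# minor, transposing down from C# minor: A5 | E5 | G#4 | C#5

D5 A4 C#4 F#4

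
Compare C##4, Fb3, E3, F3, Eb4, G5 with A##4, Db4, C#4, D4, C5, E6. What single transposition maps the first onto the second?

From C##4 to A##4 is 6 letter names — a sixth of some quality.
C##4 to A##4 is 9 semitones, which makes it a major sixth; the second version is higher, so the direction is up.
Checking another pair — G5 → E6 — gives the same interval.

up a major sixth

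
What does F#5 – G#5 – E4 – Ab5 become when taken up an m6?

F#5: a sixth up reaches D, and 8 semitones makes it D6.
A minor sixth up from G#5 gives E6.
E4 up a minor sixth is C5.
Ab5 up a minor sixth is Fb6.

D6 E6 C5 Fb6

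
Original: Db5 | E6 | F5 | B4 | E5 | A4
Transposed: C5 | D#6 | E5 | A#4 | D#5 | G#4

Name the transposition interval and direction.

Take the first pair: Db5 → C5. D to C spans 2 letter names, so the interval is some kind of second.
C5 to Db5 is 1 semitone, which makes it a minor second; the second version is lower, so the direction is down.
Checking another pair — A4 → G#4 — gives the same interval.

down a minor second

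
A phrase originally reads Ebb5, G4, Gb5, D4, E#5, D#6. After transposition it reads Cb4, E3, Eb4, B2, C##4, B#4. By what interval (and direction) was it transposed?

Take the first pair: Ebb5 → Cb4. E to C spans 10 letter names, so the interval is some kind of tenth.
Cb4 to Ebb5 is 15 semitones, which makes it a minor tenth; the second version is lower, so the direction is down.
Checking another pair — D#6 → B#4 — gives the same interval.

down a minor tenth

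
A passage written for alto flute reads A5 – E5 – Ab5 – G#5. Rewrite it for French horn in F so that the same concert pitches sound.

B5 F#5 Bb5 A#5

First find concert pitch: the alto flute sounds a perfect fourth below written, so A5 E5 Ab5 G#5 sounds E5 B4 Eb5 D#5.
Then write for French horn in F: it sounds a perfect fifth below written, so the part must be a perfect fifth above concert.
E5 → B5
B4 → F#5
Eb5 → Bb5
D#5 → A#5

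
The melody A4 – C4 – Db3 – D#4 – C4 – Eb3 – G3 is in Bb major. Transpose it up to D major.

C#5 E4 F3 F##4 E4 G3 B3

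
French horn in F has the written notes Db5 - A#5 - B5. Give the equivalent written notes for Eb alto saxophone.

First find concert pitch: the French horn in F sounds a perfect fifth below written, so Db5 A#5 B5 sounds Gb4 D#5 E5.
Then write for Eb alto saxophone: it sounds a major sixth below written, so the part must be a major sixth above concert.
Gb4 → Eb5
D#5 → B#5
E5 → C#6

Eb5 B#5 C#6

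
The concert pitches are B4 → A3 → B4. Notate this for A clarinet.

D5 C4 D5

Written C4 sounds as A3 on the A clarinet, so concert pitches are written a minor third up.
B4 becomes D5
A3 becomes C4
B4 becomes D5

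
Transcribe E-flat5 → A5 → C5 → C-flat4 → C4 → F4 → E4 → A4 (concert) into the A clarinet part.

The A clarinet sounds a minor third below written, so the written part must be a minor third above concert — transpose each note up.
Eb5 gives Gb5
A5 gives C6
C5 gives Eb5
Cb4 gives Ebb4
C4 gives Eb4
F4 gives Ab4
E4 gives G4
A4 gives C5

Gb5 C6 Eb5 Ebb4 Eb4 Ab4 G4 C5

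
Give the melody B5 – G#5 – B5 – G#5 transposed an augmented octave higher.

B5 to B#6
G#5 to G##6
B5 to B#6
G#5 to G##6

B#6 G##6 B#6 G##6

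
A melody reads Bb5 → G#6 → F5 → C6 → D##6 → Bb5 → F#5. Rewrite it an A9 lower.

Bb5 down an augmented ninth is Abb4.
G#6: a ninth down reaches F, and 15 semitones makes it F5.
F5: a ninth down reaches E, and 15 semitones makes it Ebb4.
An augmented ninth down from C6 gives Bbb4.
D##6 down an augmented ninth is C#5.
An augmented ninth down from Bb5 gives Abb4.
F#5 down an augmented ninth is Eb4.

Abb4 F5 Ebb4 Bbb4 C#5 Abb4 Eb4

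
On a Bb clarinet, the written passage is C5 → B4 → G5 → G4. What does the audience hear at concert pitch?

Bb4 A4 F5 F4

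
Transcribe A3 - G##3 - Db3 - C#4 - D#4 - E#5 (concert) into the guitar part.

Written C4 sounds as C3 on the guitar, so concert pitches are written a perfect octave up.
A3 -> A4
G##3 -> G##4
Db3 -> Db4
C#4 -> C#5
D#4 -> D#5
E#5 -> E#6

A4 G##4 Db4 C#5 D#5 E#6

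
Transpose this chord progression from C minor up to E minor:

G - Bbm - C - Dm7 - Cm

B Dm E F#m7 Em

C minor up to E minor is a major third; each chord root moves by that interval while the quality stays the same.
G: root G up a major third → B, giving B.
Bbm: root Bb up a major third → D, giving Dm.
C: root C up a major third → E, giving E.
Dm7: root D up a major third → F#, giving F#m7.
Cm: root C up a major third → E, giving Em.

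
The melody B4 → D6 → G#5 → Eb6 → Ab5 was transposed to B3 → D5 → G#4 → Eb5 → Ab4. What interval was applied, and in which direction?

down a perfect octave

Take the first pair: B4 → B3. B to B spans 8 letter names, so the interval is some kind of octave.
B3 to B4 is 12 semitones, which makes it a perfect octave; the second version is lower, so the direction is down.
Checking another pair — Ab5 → Ab4 — gives the same interval.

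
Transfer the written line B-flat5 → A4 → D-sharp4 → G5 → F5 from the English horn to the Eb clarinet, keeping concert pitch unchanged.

First find concert pitch: the English horn sounds a perfect fifth below written, so B-flat5 A4 D-sharp4 G5 F5 sounds Eb5 D4 G#3 C5 Bb4.
Then write for Eb clarinet: it sounds a minor third above written, so the part must be a minor third below concert.
Eb5 → C5
D4 → B3
G#3 → E#3
C5 → A4
Bb4 → G4

C5 B3 E#3 A4 G4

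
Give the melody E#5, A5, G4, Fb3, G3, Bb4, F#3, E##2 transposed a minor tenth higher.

G#6 C7 Bb5 Abb4 Bb4 Db6 A4 G##3

E#5 becomes G#6
A5 becomes C7
G4 becomes Bb5
Fb3 becomes Abb4
G3 becomes Bb4
Bb4 becomes Db6
F#3 becomes A4
E##2 becomes G##3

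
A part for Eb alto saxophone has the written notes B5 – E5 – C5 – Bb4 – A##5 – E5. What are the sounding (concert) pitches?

D5 G4 Eb4 Db4 C##5 G4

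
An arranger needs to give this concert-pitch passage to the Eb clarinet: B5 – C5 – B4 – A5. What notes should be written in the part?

G#5 A4 G#4 F#5

Written C4 sounds as Eb4 on the Eb clarinet, so concert pitches are written a minor third down.
B5 gives G#5
C5 gives A4
B4 gives G#4
A5 gives F#5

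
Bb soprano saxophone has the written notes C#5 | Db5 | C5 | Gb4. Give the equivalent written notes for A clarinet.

D5 Ebb5 Db5 Abb4

First find concert pitch: the Bb soprano saxophone sounds a major second below written, so C#5 Db5 C5 Gb4 sounds B4 Cb5 Bb4 Fb4.
Then write for A clarinet: it sounds a minor third below written, so the part must be a minor third above concert.
B4 → D5
Cb5 → Ebb5
Bb4 → Db5
Fb4 → Abb4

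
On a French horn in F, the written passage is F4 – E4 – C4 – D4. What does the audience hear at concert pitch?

Bb3 A3 F3 G3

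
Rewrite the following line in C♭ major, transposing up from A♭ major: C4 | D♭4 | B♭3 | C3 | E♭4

A♭ major to C♭ major up is a minor third, so every note moves up by that interval.
C4 to Eb4
Db4 to Fb4
Bb3 to Db4
C3 to Eb3
Eb4 to Gb4

Eb4 Fb4 Db4 Eb3 Gb4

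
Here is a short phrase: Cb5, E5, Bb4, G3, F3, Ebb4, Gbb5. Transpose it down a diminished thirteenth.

E3 G##3 D#3 B#1 A#1 G2 Bb3

A diminished thirteenth down from Cb5 gives E3.
A diminished thirteenth down from E5 gives G##3.
A diminished thirteenth down from Bb4 gives D#3.
G3: a thirteenth down reaches B, and 19 semitones makes it B#1.
F3: a thirteenth down reaches A, and 19 semitones makes it A#1.
Ebb4: a thirteenth down reaches G, and 19 semitones makes it G2.
Gbb5: a thirteenth down reaches B, and 19 semitones makes it Bb3.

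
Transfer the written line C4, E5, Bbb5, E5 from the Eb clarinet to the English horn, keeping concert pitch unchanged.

Bb4 D6 Abb6 D6

First find concert pitch: the Eb clarinet sounds a minor third above written, so C4 E5 Bbb5 E5 sounds Eb4 G5 Dbb6 G5.
Then write for English horn: it sounds a perfect fifth below written, so the part must be a perfect fifth above concert.
Eb4 → Bb4
G5 → D6
Dbb6 → Abb6
G5 → D6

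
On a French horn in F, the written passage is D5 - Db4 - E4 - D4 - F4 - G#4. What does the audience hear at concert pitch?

G4 Gb3 A3 G3 Bb3 C#4

The French horn in F sounds a perfect fifth below written, so transpose each written note down a perfect fifth.
D5 to G4
Db4 to Gb3
E4 to A3
D4 to G3
F4 to Bb3
G#4 to C#4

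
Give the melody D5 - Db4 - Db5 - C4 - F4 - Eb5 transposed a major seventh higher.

D5 up a major seventh is C#6.
A major seventh up from Db4 gives C5.
Db5 up a major seventh is C6.
C4: a seventh up reaches B, and 11 semitones makes it B4.
F4 up a major seventh is E5.
Eb5 up a major seventh is D6.

C#6 C5 C6 B4 E5 D6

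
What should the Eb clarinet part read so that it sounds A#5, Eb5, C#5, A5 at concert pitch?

F##5 C5 A#4 F#5

The Eb clarinet sounds a minor third above written, so the written part must be a minor third below concert — transpose each note down.
A#5 → F##5
Eb5 → C5
C#5 → A#4
A5 → F#5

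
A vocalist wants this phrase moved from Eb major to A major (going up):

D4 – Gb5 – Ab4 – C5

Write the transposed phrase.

From Eb up to A is an augmented fourth; apply that to each pitch.
D4 -> G#4
Gb5 -> C6
Ab4 -> D5
C5 -> F#5

G#4 C6 D5 F#5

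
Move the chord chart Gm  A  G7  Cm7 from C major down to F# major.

C major down to F# major is a diminished fifth; each chord root moves by that interval while the quality stays the same.
Gm: root G down a diminished fifth → C#, giving C#m.
A: root A down a diminished fifth → D#, giving D#.
G7: root G down a diminished fifth → C#, giving C#7.
Cm7: root C down a diminished fifth → F#, giving F#m7.

C#m D# C#7 F#m7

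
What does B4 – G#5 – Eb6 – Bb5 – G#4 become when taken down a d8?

B4 gives B#3
G#5 gives G##4
Eb6 gives E5
Bb5 gives B4
G#4 gives G##3

B#3 G##4 E5 B4 G##3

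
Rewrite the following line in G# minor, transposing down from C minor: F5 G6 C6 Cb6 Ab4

C#5 D#6 G#5 G5 E4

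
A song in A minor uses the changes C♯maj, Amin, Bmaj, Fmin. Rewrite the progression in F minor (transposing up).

A minor up to F minor is a minor sixth; each chord root moves by that interval while the quality stays the same.
C♯maj: root C♯ up a minor sixth → A, giving Amaj.
Amin: root A up a minor sixth → F, giving Fmin.
Bmaj: root B up a minor sixth → G, giving Gmaj.
Fmin: root F up a minor sixth → Db, giving Dbmin.

Amaj Fmin Gmaj Dbmin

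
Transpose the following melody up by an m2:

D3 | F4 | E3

Eb3 Gb4 F3

D3: a second up reaches E, and 1 semitone makes it Eb3.
F4: a second up reaches G, and 1 semitone makes it Gb4.
E3 up a minor second is F3.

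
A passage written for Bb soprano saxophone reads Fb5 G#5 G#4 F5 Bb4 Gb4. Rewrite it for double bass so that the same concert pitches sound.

First find concert pitch: the Bb soprano saxophone sounds a major second below written, so Fb5 G#5 G#4 F5 Bb4 Gb4 sounds Ebb5 F#5 F#4 Eb5 Ab4 Fb4.
Then write for double bass: it sounds a perfect octave below written, so the part must be a perfect octave above concert.
Ebb5 → Ebb6
F#5 → F#6
F#4 → F#5
Eb5 → Eb6
Ab4 → Ab5
Fb4 → Fb5

Ebb6 F#6 F#5 Eb6 Ab5 Fb5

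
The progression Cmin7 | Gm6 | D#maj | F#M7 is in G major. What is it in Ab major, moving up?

Dbmin7 Abm6 Emaj GM7

G major up to Ab major is a minor second; each chord root moves by that interval while the quality stays the same.
Cmin7: root C up a minor second → Db, giving Dbmin7.
Gm6: root G up a minor second → Ab, giving Abm6.
D#maj: root D# up a minor second → E, giving Emaj.
F#M7: root F# up a minor second → G, giving GM7.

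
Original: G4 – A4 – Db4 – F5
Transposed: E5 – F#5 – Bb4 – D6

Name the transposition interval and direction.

up a major sixth

Take the first pair: G4 → E5. G to E spans 6 letter names, so the interval is some kind of sixth.
G4 to E5 is 9 semitones, which makes it a major sixth; the second version is higher, so the direction is up.
Checking another pair — F5 → D6 — gives the same interval.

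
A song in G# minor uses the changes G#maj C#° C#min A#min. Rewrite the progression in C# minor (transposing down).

C#maj F#° F#min D#min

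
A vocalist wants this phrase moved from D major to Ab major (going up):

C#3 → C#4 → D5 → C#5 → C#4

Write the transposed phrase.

From D up to Ab is a diminished fifth; apply that to each pitch.
C#3 gives G3
C#4 gives G4
D5 gives Ab5
C#5 gives G5
C#4 gives G4

G3 G4 Ab5 G5 G4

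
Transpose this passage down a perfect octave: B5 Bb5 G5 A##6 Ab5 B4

A perfect octave down from B5 gives B4.
Bb5: an octave down reaches B, and 12 semitones makes it Bb4.
G5 down a perfect octave is G4.
A##6 down a perfect octave is A##5.
A perfect octave down from Ab5 gives Ab4.
B4 down a perfect octave is B3.

B4 Bb4 G4 A##5 Ab4 B3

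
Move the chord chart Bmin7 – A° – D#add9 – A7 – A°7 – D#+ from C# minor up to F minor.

C# minor up to F minor is a diminished fourth; each chord root moves by that interval while the quality stays the same.
Bmin7: root B up a diminished fourth → Eb, giving Ebmin7.
A°: root A up a diminished fourth → Db, giving Db°.
D#add9: root D# up a diminished fourth → G, giving Gadd9.
A7: root A up a diminished fourth → Db, giving Db7.
A°7: root A up a diminished fourth → Db, giving Db°7.
D#+: root D# up a diminished fourth → G, giving G+.

Ebmin7 Db° Gadd9 Db7 Db°7 G+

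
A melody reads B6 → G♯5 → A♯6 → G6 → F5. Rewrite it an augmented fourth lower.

F6 D5 E6 Db6 Cb5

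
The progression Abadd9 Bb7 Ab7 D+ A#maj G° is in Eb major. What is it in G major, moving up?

Cadd9 D7 C7 F#+ C##maj B°

Eb major up to G major is a major third; each chord root moves by that interval while the quality stays the same.
Abadd9: root Ab up a major third → C, giving Cadd9.
Bb7: root Bb up a major third → D, giving D7.
Ab7: root Ab up a major third → C, giving C7.
D+: root D up a major third → F#, giving F#+.
A#maj: root A# up a major third → C##, giving C##maj.
G°: root G up a major third → B, giving B°.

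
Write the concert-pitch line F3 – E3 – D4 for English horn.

C4 B3 A4

Written C4 sounds as F3 on the English horn, so concert pitches are written a perfect fifth up.
F3 -> C4
E3 -> B3
D4 -> A4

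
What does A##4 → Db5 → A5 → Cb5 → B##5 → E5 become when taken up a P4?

D##5 Gb5 D6 Fb5 E##6 A5

A##4 becomes D##5
Db5 becomes Gb5
A5 becomes D6
Cb5 becomes Fb5
B##5 becomes E##6
E5 becomes A5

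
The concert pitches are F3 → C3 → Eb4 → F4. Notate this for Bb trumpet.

The Bb trumpet sounds a major second below written, so the written part must be a major second above concert — transpose each note up.
F3 gives G3
C3 gives D3
Eb4 gives F4
F4 gives G4

G3 D3 F4 G4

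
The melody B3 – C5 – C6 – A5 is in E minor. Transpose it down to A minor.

E3 F4 F5 D5

From E down to A is a perfect fifth; apply that to each pitch.
B3 -> E3
C5 -> F4
C6 -> F5
A5 -> D5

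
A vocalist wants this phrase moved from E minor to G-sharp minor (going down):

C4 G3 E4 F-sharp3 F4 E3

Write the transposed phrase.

E3 B2 G#3 A#2 A3 G#2

E minor to G-sharp minor down is a minor sixth, so every note moves down by that interval.
C4 becomes E3
G3 becomes B2
E4 becomes G#3
F#3 becomes A#2
F4 becomes A3
E3 becomes G#2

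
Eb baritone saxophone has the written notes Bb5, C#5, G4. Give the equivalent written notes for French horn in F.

First find concert pitch: the Eb baritone saxophone sounds a major thirteenth below written, so Bb5 C#5 G4 sounds Db4 E3 Bb2.
Then write for French horn in F: it sounds a perfect fifth below written, so the part must be a perfect fifth above concert.
Db4 → Ab4
E3 → B3
Bb2 → F3

Ab4 B3 F3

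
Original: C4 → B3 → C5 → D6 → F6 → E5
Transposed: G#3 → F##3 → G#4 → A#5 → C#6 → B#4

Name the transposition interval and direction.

down a diminished fourth

Take the first pair: C4 → G#3. C to G spans 4 letter names, so the interval is some kind of fourth.
G#3 to C4 is 4 semitones, which makes it a diminished fourth; the second version is lower, so the direction is down.
Checking another pair — E5 → B#4 — gives the same interval.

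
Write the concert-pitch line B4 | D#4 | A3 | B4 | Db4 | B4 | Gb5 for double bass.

The double bass sounds a perfect octave below written, so the written part must be a perfect octave above concert — transpose each note up.
B4 becomes B5
D#4 becomes D#5
A3 becomes A4
B4 becomes B5
Db4 becomes Db5
B4 becomes B5
Gb5 becomes Gb6

B5 D#5 A4 B5 Db5 B5 Gb6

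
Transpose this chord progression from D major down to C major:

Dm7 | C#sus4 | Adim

D major down to C major is a major second; each chord root moves by that interval while the quality stays the same.
Dm7: root D down a major second → C, giving Cm7.
C#sus4: root C# down a major second → B, giving Bsus4.
Adim: root A down a major second → G, giving Gdim.

Cm7 Bsus4 Gdim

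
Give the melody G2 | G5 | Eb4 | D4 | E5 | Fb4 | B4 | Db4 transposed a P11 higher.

C4 C7 Ab5 G5 A6 Bbb5 E6 Gb5

A perfect eleventh up from G2 gives C4.
G5: an eleventh up reaches C, and 17 semitones makes it C7.
A perfect eleventh up from Eb4 gives Ab5.
D4: an eleventh up reaches G, and 17 semitones makes it G5.
A perfect eleventh up from E5 gives A6.
A perfect eleventh up from Fb4 gives Bbb5.
B4: an eleventh up reaches E, and 17 semitones makes it E6.
Db4: an eleventh up reaches G, and 17 semitones makes it Gb5.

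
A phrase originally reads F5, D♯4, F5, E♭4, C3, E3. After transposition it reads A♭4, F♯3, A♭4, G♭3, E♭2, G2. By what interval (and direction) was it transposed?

From F5 to Ab4 is 6 letter names — a sixth of some quality.
Ab4 to F5 is 9 semitones, which makes it a major sixth; the second version is lower, so the direction is down.
Checking another pair — E3 → G2 — gives the same interval.

down a major sixth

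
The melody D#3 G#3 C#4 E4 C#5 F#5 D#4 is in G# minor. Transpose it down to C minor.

G# minor to C minor down is an augmented fifth, so every note moves down by that interval.
D#3 becomes G2
G#3 becomes C3
C#4 becomes F3
E4 becomes Ab3
C#5 becomes F4
F#5 becomes Bb4
D#4 becomes G3

G2 C3 F3 Ab3 F4 Bb4 G3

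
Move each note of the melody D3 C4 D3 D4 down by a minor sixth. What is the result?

F#2 E3 F#2 F#3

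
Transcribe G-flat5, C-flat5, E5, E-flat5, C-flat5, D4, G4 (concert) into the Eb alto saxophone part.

Eb6 Ab5 C#6 C6 Ab5 B4 E5

The Eb alto saxophone sounds a major sixth below written, so the written part must be a major sixth above concert — transpose each note up.
Gb5 -> Eb6
Cb5 -> Ab5
E5 -> C#6
Eb5 -> C6
Cb5 -> Ab5
D4 -> B4
G4 -> E5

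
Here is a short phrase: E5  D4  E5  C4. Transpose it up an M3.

E5 up a major third is G#5.
D4 up a major third is F#4.
E5 up a major third is G#5.
C4: a third up reaches E, and 4 semitones makes it E4.

G#5 F#4 G#5 E4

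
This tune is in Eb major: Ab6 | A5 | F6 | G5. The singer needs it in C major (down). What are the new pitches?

F6 F#5 D6 E5

From Eb down to C is a minor third; apply that to each pitch.
Ab6 to F6
A5 to F#5
F6 to D6
G5 to E5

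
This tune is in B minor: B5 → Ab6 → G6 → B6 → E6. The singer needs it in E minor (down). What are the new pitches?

E5 Db6 C6 E6 A5

B minor to E minor down is a perfect fifth, so every note moves down by that interval.
B5 gives E5
Ab6 gives Db6
G6 gives C6
B6 gives E6
E6 gives A5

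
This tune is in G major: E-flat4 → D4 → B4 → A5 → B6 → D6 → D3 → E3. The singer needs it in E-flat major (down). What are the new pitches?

Cb4 Bb3 G4 F5 G6 Bb5 Bb2 C3

From G down to E-flat is a major third; apply that to each pitch.
Eb4 to Cb4
D4 to Bb3
B4 to G4
A5 to F5
B6 to G6
D6 to Bb5
D3 to Bb2
E3 to C3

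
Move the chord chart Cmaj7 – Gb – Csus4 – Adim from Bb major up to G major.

Amaj7 Eb Asus4 F#dim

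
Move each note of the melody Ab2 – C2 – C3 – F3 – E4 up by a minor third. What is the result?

Ab2 to Cb3
C2 to Eb2
C3 to Eb3
F3 to Ab3
E4 to G4

Cb3 Eb2 Eb3 Ab3 G4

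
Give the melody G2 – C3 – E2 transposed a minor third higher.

G2 to Bb2
C3 to Eb3
E2 to G2

Bb2 Eb3 G2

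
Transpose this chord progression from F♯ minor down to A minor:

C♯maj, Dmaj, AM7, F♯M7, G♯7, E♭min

F♯ minor down to A minor is a major sixth; each chord root moves by that interval while the quality stays the same.
C♯maj: root C♯ down a major sixth → E, giving Emaj.
Dmaj: root D down a major sixth → F, giving Fmaj.
AM7: root A down a major sixth → C, giving CM7.
F♯M7: root F♯ down a major sixth → A, giving AM7.
G♯7: root G♯ down a major sixth → B, giving B7.
E♭min: root E♭ down a major sixth → Gb, giving Gbmin.

Emaj Fmaj CM7 AM7 B7 Gbmin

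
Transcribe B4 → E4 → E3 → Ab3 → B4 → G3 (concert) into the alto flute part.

Written C4 sounds as G3 on the alto flute, so concert pitches are written a perfect fourth up.
B4 becomes E5
E4 becomes A4
E3 becomes A3
Ab3 becomes Db4
B4 becomes E5
G3 becomes C4

E5 A4 A3 Db4 E5 C4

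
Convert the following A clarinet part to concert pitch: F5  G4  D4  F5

D5 E4 B3 D5

Written C4 on the A clarinet sounds as A3, a minor third lower; apply that shift to every note.
F5 gives D5
G4 gives E4
D4 gives B3
F5 gives D5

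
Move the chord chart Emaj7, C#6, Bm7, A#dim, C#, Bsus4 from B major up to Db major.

Gbmaj7 Eb6 Dbm7 Cdim Eb Dbsus4

B major up to Db major is a diminished third; each chord root moves by that interval while the quality stays the same.
Emaj7: root E up a diminished third → Gb, giving Gbmaj7.
C#6: root C# up a diminished third → Eb, giving Eb6.
Bm7: root B up a diminished third → Db, giving Dbm7.
A#dim: root A# up a diminished third → C, giving Cdim.
C#: root C# up a diminished third → Eb, giving Eb.
Bsus4: root B up a diminished third → Db, giving Dbsus4.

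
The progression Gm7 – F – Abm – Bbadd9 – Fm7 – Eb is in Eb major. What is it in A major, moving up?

C#m7 B Dm Eadd9 Bm7 A

Eb major up to A major is an augmented fourth; each chord root moves by that interval while the quality stays the same.
Gm7: root G up an augmented fourth → C#, giving C#m7.
F: root F up an augmented fourth → B, giving B.
Abm: root Ab up an augmented fourth → D, giving Dm.
Bbadd9: root Bb up an augmented fourth → E, giving Eadd9.
Fm7: root F up an augmented fourth → B, giving Bm7.
Eb: root Eb up an augmented fourth → A, giving A.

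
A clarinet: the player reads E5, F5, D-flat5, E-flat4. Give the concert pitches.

C#5 D5 Bb4 C4

Written C4 on the A clarinet sounds as A3, a minor third lower; apply that shift to every note.
E5 gives C#5
F5 gives D5
Db5 gives Bb4
Eb4 gives C4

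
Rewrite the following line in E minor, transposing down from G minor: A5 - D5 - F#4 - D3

From G down to E is a minor third; apply that to each pitch.
A5 becomes F#5
D5 becomes B4
F#4 becomes D#4
D3 becomes B2

F#5 B4 D#4 B2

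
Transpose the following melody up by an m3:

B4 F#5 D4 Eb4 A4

D5 A5 F4 Gb4 C5

B4 to D5
F#5 to A5
D4 to F4
Eb4 to Gb4
A4 to C5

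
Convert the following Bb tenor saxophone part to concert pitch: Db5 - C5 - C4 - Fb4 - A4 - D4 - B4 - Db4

Written C4 on the Bb tenor saxophone sounds as Bb2, a major ninth lower; apply that shift to every note.
Db5 to Cb4
C5 to Bb3
C4 to Bb2
Fb4 to Ebb3
A4 to G3
D4 to C3
B4 to A3
Db4 to Cb3

Cb4 Bb3 Bb2 Ebb3 G3 C3 A3 Cb3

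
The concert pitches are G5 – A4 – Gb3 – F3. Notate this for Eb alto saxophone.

E6 F#5 Eb4 D4

Written C4 sounds as Eb3 on the Eb alto saxophone, so concert pitches are written a major sixth up.
G5 → E6
A4 → F#5
Gb3 → Eb4
F3 → D4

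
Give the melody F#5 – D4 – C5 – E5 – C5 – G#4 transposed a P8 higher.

F#6 D5 C6 E6 C6 G#5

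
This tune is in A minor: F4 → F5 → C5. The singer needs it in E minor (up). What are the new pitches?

C5 C6 G5

From A up to E is a perfect fifth; apply that to each pitch.
F4 becomes C5
F5 becomes C6
C5 becomes G5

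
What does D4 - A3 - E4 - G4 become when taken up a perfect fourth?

G4 D4 A4 C5

D4 up a perfect fourth is G4.
A3 up a perfect fourth is D4.
E4 up a perfect fourth is A4.
A perfect fourth up from G4 gives C5.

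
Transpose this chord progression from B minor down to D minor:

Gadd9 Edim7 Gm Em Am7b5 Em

Bbadd9 Gdim7 Bbm Gm Cm7b5 Gm

B minor down to D minor is a major sixth; each chord root moves by that interval while the quality stays the same.
Gadd9: root G down a major sixth → Bb, giving Bbadd9.
Edim7: root E down a major sixth → G, giving Gdim7.
Gm: root G down a major sixth → Bb, giving Bbm.
Em: root E down a major sixth → G, giving Gm.
Am7b5: root A down a major sixth → C, giving Cm7b5.
Em: root E down a major sixth → G, giving Gm.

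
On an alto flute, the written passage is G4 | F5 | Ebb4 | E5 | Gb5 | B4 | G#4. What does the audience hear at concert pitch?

The alto flute sounds a perfect fourth below written, so transpose each written note down a perfect fourth.
G4 to D4
F5 to C5
Ebb4 to Bbb3
E5 to B4
Gb5 to Db5
B4 to F#4
G#4 to D#4

D4 C5 Bbb3 B4 Db5 F#4 D#4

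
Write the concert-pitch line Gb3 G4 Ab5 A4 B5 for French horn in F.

Written C4 sounds as F3 on the French horn in F, so concert pitches are written a perfect fifth up.
Gb3 to Db4
G4 to D5
Ab5 to Eb6
A4 to E5
B5 to F#6

Db4 D5 Eb6 E5 F#6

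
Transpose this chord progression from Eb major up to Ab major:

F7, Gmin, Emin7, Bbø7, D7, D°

Bb7 Cmin Amin7 Ebø7 G7 G°

Eb major up to Ab major is a perfect fourth; each chord root moves by that interval while the quality stays the same.
F7: root F up a perfect fourth → Bb, giving Bb7.
Gmin: root G up a perfect fourth → C, giving Cmin.
Emin7: root E up a perfect fourth → A, giving Amin7.
Bbø7: root Bb up a perfect fourth → Eb, giving Ebø7.
D7: root D up a perfect fourth → G, giving G7.
D°: root D up a perfect fourth → G, giving G°.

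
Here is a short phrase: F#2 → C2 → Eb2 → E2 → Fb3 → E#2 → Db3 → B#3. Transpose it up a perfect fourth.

B2 F2 Ab2 A2 Bbb3 A#2 Gb3 E#4

F#2 gives B2
C2 gives F2
Eb2 gives Ab2
E2 gives A2
Fb3 gives Bbb3
E#2 gives A#2
Db3 gives Gb3
B#3 gives E#4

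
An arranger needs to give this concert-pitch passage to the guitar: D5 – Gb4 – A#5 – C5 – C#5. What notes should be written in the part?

Written C4 sounds as C3 on the guitar, so concert pitches are written a perfect octave up.
D5 → D6
Gb4 → Gb5
A#5 → A#6
C5 → C6
C#5 → C#6

D6 Gb5 A#6 C6 C#6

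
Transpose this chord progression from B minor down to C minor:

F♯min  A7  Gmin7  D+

Gmin Bb7 Abmin7 Eb+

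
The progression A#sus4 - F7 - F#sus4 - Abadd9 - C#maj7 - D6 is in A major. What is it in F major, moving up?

F#sus4 Db7 Dsus4 Fbadd9 Amaj7 Bb6

A major up to F major is a minor sixth; each chord root moves by that interval while the quality stays the same.
A#sus4: root A# up a minor sixth → F#, giving F#sus4.
F7: root F up a minor sixth → Db, giving Db7.
F#sus4: root F# up a minor sixth → D, giving Dsus4.
Abadd9: root Ab up a minor sixth → Fb, giving Fbadd9.
C#maj7: root C# up a minor sixth → A, giving Amaj7.
D6: root D up a minor sixth → Bb, giving Bb6.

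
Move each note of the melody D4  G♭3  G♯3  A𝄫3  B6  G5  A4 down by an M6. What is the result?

F3 Bbb2 B2 Cbb3 D6 Bb4 C4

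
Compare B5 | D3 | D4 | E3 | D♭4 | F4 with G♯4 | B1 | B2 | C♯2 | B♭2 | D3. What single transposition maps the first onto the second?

down a minor tenth

From B5 to G#4 is 10 letter names — a tenth of some quality.
G#4 to B5 is 15 semitones, which makes it a minor tenth; the second version is lower, so the direction is down.
Checking another pair — F4 → D3 — gives the same interval.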